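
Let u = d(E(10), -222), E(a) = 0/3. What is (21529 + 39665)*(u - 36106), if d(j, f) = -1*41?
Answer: -2211979518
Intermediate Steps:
E(a) = 0 (E(a) = 0*(⅓) = 0)
d(j, f) = -41
u = -41
(21529 + 39665)*(u - 36106) = (21529 + 39665)*(-41 - 36106) = 61194*(-36147) = -2211979518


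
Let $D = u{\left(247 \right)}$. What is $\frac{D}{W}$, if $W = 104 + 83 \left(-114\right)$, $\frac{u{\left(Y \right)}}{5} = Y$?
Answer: $- \frac{1235}{9358} \approx -0.13197$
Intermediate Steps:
$u{\left(Y \right)} = 5 Y$
$D = 1235$ ($D = 5 \cdot 247 = 1235$)
$W = -9358$ ($W = 104 - 9462 = -9358$)
$\frac{D}{W} = \frac{1235}{-9358} = 1235 \left(- \frac{1}{9358}\right) = - \frac{1235}{9358}$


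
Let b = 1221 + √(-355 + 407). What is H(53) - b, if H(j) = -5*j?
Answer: -1486 - 2*√13 ≈ -1493.2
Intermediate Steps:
b = 1221 + 2*√13 (b = 1221 + √52 = 1221 + 2*√13 ≈ 1228.2)
H(53) - b = -5*53 - (1221 + 2*√13) = -265 + (-1221 - 2*√13) = -1486 - 2*√13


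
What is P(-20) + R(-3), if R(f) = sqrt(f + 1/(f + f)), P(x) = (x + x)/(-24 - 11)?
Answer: 8/7 + I*sqrt(114)/6 ≈ 1.1429 + 1.7795*I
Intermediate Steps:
P(x) = -2*x/35 (P(x) = (2*x)/(-35) = (2*x)*(-1/35) = -2*x/35)
R(f) = sqrt(f + 1/(2*f))
P(-20) + R(-3) = -2/35*(-20) + sqrt(2/(-3) + 4*(-3))/2 = 8/7 + sqrt(2*(-1/3) - 12)/2 = 8/7 + sqrt(-2/3 - 12)/2 = 8/7 + sqrt(-38/3)/2 = 8/7 + (I*sqrt(114)/3)/2 = 8/7 + I*sqrt(114)/6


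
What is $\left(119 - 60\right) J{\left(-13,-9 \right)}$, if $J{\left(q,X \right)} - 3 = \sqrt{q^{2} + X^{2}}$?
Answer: $177 + 295 \sqrt{10} \approx 1109.9$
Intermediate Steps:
$J{\left(q,X \right)} = 3 + \sqrt{X^{2} + q^{2}}$ ($J{\left(q,X \right)} = 3 + \sqrt{q^{2} + X^{2}} = 3 + \sqrt{X^{2} + q^{2}}$)
$\left(119 - 60\right) J{\left(-13,-9 \right)} = \left(119 - 60\right) \left(3 + \sqrt{\left(-9\right)^{2} + \left(-13\right)^{2}}\right) = 59 \left(3 + \sqrt{81 + 169}\right) = 59 \left(3 + \sqrt{250}\right) = 59 \left(3 + 5 \sqrt{10}\right) = 177 + 295 \sqrt{10}$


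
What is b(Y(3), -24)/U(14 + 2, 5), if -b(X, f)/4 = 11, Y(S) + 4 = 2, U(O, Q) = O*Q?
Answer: -11/20 ≈ -0.55000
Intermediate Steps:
Y(S) = -2 (Y(S) = -4 + 2 = -2)
b(X, f) = -44 (b(X, f) = -4*11 = -44)
b(Y(3), -24)/U(14 + 2, 5) = -44*1/(5*(14 + 2)) = -44/(16*5) = -44/80 = -44*1/80 = -11/20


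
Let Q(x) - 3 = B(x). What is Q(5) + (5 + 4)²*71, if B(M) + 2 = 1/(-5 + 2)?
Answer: 17255/3 ≈ 5751.7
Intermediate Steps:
B(M) = -7/3 (B(M) = -2 + 1/(-5 + 2) = -2 + 1/(-3) = -2 - ⅓ = -7/3)
Q(x) = ⅔ (Q(x) = 3 - 7/3 = ⅔)
Q(5) + (5 + 4)²*71 = ⅔ + (5 + 4)²*71 = ⅔ + 9²*71 = ⅔ + 81*71 = ⅔ + 5751 = 17255/3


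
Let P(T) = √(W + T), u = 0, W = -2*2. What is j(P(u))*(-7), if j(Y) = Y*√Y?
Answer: 14 - 14*I ≈ 14.0 - 14.0*I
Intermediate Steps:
W = -4
P(T) = √(-4 + T)
j(Y) = Y^(3/2)
j(P(u))*(-7) = (√(-4 + 0))^(3/2)*(-7) = (√(-4))^(3/2)*(-7) = (2*I)^(3/2)*(-7) = (1 + I)³*(-7) = -7*(1 + I)³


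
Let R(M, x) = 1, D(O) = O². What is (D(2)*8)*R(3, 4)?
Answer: 32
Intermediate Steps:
(D(2)*8)*R(3, 4) = (2²*8)*1 = (4*8)*1 = 32*1 = 32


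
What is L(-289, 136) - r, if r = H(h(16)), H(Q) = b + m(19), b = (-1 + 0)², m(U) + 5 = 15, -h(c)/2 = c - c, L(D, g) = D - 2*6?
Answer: -312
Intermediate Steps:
L(D, g) = -12 + D (L(D, g) = D - 12 = -12 + D)
h(c) = 0 (h(c) = -2*(c - c) = -2*0 = 0)
m(U) = 10 (m(U) = -5 + 15 = 10)
b = 1 (b = (-1)² = 1)
H(Q) = 11 (H(Q) = 1 + 10 = 11)
r = 11
L(-289, 136) - r = (-12 - 289) - 1*11 = -301 - 11 = -312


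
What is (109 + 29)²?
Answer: 19044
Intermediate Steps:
(109 + 29)² = 138² = 19044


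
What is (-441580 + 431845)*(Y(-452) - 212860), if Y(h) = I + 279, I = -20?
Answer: 2069670735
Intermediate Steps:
Y(h) = 259 (Y(h) = -20 + 279 = 259)
(-441580 + 431845)*(Y(-452) - 212860) = (-441580 + 431845)*(259 - 212860) = -9735*(-212601) = 2069670735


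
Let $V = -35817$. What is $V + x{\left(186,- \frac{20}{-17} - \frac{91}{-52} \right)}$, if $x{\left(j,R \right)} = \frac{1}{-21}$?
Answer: $- \frac{752158}{21} \approx -35817.0$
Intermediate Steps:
$x{\left(j,R \right)} = - \frac{1}{21}$
$V + x{\left(186,- \frac{20}{-17} - \frac{91}{-52} \right)} = -35817 - \frac{1}{21} = - \frac{752158}{21}$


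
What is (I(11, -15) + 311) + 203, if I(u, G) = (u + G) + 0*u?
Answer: 510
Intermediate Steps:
I(u, G) = G + u (I(u, G) = (G + u) + 0 = G + u)
(I(11, -15) + 311) + 203 = ((-15 + 11) + 311) + 203 = (-4 + 311) + 203 = 307 + 203 = 510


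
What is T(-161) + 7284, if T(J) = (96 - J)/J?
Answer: 1172467/161 ≈ 7282.4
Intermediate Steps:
T(J) = (96 - J)/J
T(-161) + 7284 = (96 - 1*(-161))/(-161) + 7284 = -(96 + 161)/161 + 7284 = -1/161*257 + 7284 = -257/161 + 7284 = 1172467/161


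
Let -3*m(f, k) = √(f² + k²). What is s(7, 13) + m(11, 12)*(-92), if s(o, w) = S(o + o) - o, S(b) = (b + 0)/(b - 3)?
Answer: -63/11 + 92*√265/3 ≈ 493.49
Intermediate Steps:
S(b) = b/(-3 + b)
s(o, w) = -o + 2*o/(-3 + 2*o) (s(o, w) = (o + o)/(-3 + (o + o)) - o = (2*o)/(-3 + 2*o) - o = 2*o/(-3 + 2*o) - o = -o + 2*o/(-3 + 2*o))
m(f, k) = -√(f² + k²)/3
s(7, 13) + m(11, 12)*(-92) = 7*(5 - 2*7)/(-3 + 2*7) - √(11² + 12²)/3*(-92) = 7*(5 - 14)/(-3 + 14) - √(121 + 144)/3*(-92) = 7*(-9)/11 - √265/3*(-92) = 7*(1/11)*(-9) + 92*√265/3 = -63/11 + 92*√265/3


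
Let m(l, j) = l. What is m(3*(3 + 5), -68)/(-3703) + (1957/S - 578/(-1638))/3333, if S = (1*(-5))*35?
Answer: -351279176/36100639575 ≈ -0.0097305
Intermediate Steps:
S = -175 (S = -5*35 = -175)
m(3*(3 + 5), -68)/(-3703) + (1957/S - 578/(-1638))/3333 = (3*(3 + 5))/(-3703) + (1957/(-175) - 578/(-1638))/3333 = (3*8)*(-1/3703) + (1957*(-1/175) - 578*(-1/1638))*(1/3333) = 24*(-1/3703) + (-1957/175 + 289/819)*(1/3333) = -24/3703 - 221744/20475*1/3333 = -24/3703 - 221744/68243175 = -351279176/36100639575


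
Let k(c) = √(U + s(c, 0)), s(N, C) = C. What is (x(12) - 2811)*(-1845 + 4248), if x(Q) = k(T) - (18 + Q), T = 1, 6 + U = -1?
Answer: -6826923 + 2403*I*√7 ≈ -6.8269e+6 + 6357.7*I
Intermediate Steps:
U = -7 (U = -6 - 1 = -7)
k(c) = I*√7 (k(c) = √(-7 + 0) = √(-7) = I*√7)
x(Q) = -18 - Q + I*√7 (x(Q) = I*√7 - (18 + Q) = I*√7 + (-18 - Q) = -18 - Q + I*√7)
(x(12) - 2811)*(-1845 + 4248) = ((-18 - 1*12 + I*√7) - 2811)*(-1845 + 4248) = ((-18 - 12 + I*√7) - 2811)*2403 = ((-30 + I*√7) - 2811)*2403 = (-2841 + I*√7)*2403 = -6826923 + 2403*I*√7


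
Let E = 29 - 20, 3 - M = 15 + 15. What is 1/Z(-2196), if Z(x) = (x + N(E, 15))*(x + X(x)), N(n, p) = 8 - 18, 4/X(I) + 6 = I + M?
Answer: 2229/10798122928 ≈ 2.0642e-7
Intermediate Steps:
M = -27 (M = 3 - (15 + 15) = 3 - 1*30 = 3 - 30 = -27)
E = 9
X(I) = 4/(-33 + I) (X(I) = 4/(-6 + (I - 27)) = 4/(-6 + (-27 + I)) = 4/(-33 + I))
N(n, p) = -10
Z(x) = (-10 + x)*(x + 4/(-33 + x)) (Z(x) = (x - 10)*(x + 4/(-33 + x)) = (-10 + x)*(x + 4/(-33 + x)))
1/Z(-2196) = 1/((-40 + 4*(-2196) - 2196*(-33 - 2196)*(-10 - 2196))/(-33 - 2196)) = 1/((-40 - 8784 - 2196*(-2229)*(-2206))/(-2229)) = 1/(-(-40 - 8784 - 10798114104)/2229) = 1/(-1/2229*(-10798122928)) = 1/(10798122928/2229) = 2229/10798122928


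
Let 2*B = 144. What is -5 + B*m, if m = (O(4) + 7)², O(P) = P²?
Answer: 38083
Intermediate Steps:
B = 72 (B = (½)*144 = 72)
m = 529 (m = (4² + 7)² = (16 + 7)² = 23² = 529)
-5 + B*m = -5 + 72*529 = -5 + 38088 = 38083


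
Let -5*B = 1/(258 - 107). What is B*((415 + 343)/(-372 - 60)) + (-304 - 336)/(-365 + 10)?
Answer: 20901149/11578680 ≈ 1.8051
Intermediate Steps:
B = -1/755 (B = -1/(5*(258 - 107)) = -1/5/151 = -1/5*1/151 = -1/755 ≈ -0.0013245)
B*((415 + 343)/(-372 - 60)) + (-304 - 336)/(-365 + 10) = -(415 + 343)/(755*(-372 - 60)) + (-304 - 336)/(-365 + 10) = -758/(755*(-432)) - 640/(-355) = -758*(-1)/(755*432) - 640*(-1/355) = -1/755*(-379/216) + 128/71 = 379/163080 + 128/71 = 20901149/11578680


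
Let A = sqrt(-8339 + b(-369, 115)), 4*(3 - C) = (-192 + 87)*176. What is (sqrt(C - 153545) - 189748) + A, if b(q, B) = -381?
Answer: -189748 + I*sqrt(148922) + 4*I*sqrt(545) ≈ -1.8975e+5 + 479.29*I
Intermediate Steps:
C = 4623 (C = 3 - (-192 + 87)*176/4 = 3 - (-105)*176/4 = 3 - 1/4*(-18480) = 3 + 4620 = 4623)
A = 4*I*sqrt(545) (A = sqrt(-8339 - 381) = sqrt(-8720) = 4*I*sqrt(545) ≈ 93.381*I)
(sqrt(C - 153545) - 189748) + A = (sqrt(4623 - 153545) - 189748) + 4*I*sqrt(545) = (sqrt(-148922) - 189748) + 4*I*sqrt(545) = (I*sqrt(148922) - 189748) + 4*I*sqrt(545) = (-189748 + I*sqrt(148922)) + 4*I*sqrt(545) = -189748 + I*sqrt(148922) + 4*I*sqrt(545)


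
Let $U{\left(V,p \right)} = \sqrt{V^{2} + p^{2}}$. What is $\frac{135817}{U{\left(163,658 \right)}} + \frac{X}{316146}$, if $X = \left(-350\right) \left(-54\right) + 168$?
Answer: $\frac{3178}{52691} + \frac{135817 \sqrt{459533}}{459533} \approx 200.41$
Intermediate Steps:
$X = 19068$ ($X = 18900 + 168 = 19068$)
$\frac{135817}{U{\left(163,658 \right)}} + \frac{X}{316146} = \frac{135817}{\sqrt{163^{2} + 658^{2}}} + \frac{19068}{316146} = \frac{135817}{\sqrt{26569 + 432964}} + 19068 \cdot \frac{1}{316146} = \frac{135817}{\sqrt{459533}} + \frac{3178}{52691} = 135817 \frac{\sqrt{459533}}{459533} + \frac{3178}{52691} = \frac{135817 \sqrt{459533}}{459533} + \frac{3178}{52691} = \frac{3178}{52691} + \frac{135817 \sqrt{459533}}{459533}$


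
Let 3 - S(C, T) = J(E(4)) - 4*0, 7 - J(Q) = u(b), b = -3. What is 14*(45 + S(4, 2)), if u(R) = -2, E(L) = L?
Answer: 546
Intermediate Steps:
J(Q) = 9 (J(Q) = 7 - 1*(-2) = 7 + 2 = 9)
S(C, T) = -6 (S(C, T) = 3 - (9 - 4*0) = 3 - (9 + 0) = 3 - 1*9 = 3 - 9 = -6)
14*(45 + S(4, 2)) = 14*(45 - 6) = 14*39 = 546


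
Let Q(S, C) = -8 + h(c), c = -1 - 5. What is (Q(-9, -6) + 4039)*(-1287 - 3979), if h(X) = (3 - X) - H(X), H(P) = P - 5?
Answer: -21332566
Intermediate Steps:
c = -6
H(P) = -5 + P
h(X) = 8 - 2*X (h(X) = (3 - X) - (-5 + X) = (3 - X) + (5 - X) = 8 - 2*X)
Q(S, C) = 12 (Q(S, C) = -8 + (8 - 2*(-6)) = -8 + (8 + 12) = -8 + 20 = 12)
(Q(-9, -6) + 4039)*(-1287 - 3979) = (12 + 4039)*(-1287 - 3979) = 4051*(-5266) = -21332566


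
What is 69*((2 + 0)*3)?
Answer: 414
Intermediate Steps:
69*((2 + 0)*3) = 69*(2*3) = 69*6 = 414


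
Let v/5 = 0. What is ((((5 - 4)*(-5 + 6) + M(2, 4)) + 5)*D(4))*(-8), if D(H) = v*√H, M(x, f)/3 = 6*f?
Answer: 0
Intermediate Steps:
v = 0 (v = 5*0 = 0)
M(x, f) = 18*f (M(x, f) = 3*(6*f) = 18*f)
D(H) = 0 (D(H) = 0*√H = 0)
((((5 - 4)*(-5 + 6) + M(2, 4)) + 5)*D(4))*(-8) = ((((5 - 4)*(-5 + 6) + 18*4) + 5)*0)*(-8) = (((1*1 + 72) + 5)*0)*(-8) = (((1 + 72) + 5)*0)*(-8) = ((73 + 5)*0)*(-8) = (78*0)*(-8) = 0*(-8) = 0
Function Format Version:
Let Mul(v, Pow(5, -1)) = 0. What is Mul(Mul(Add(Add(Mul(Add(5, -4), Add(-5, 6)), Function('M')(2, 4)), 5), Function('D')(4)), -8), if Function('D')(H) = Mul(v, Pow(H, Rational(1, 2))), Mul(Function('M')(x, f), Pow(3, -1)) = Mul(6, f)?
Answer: 0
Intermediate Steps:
v = 0 (v = Mul(5, 0) = 0)
Function('M')(x, f) = Mul(18, f) (Function('M')(x, f) = Mul(3, Mul(6, f)) = Mul(18, f))
Function('D')(H) = 0 (Function('D')(H) = Mul(0, Pow(H, Rational(1, 2))) = 0)
Mul(Mul(Add(Add(Mul(Add(5, -4), Add(-5, 6)), Function('M')(2, 4)), 5), Function('D')(4)), -8) = Mul(Mul(Add(Add(Mul(Add(5, -4), Add(-5, 6)), Mul(18, 4)), 5), 0), -8) = Mul(Mul(Add(Add(Mul(1, 1), 72), 5), 0), -8) = Mul(Mul(Add(Add(1, 72), 5), 0), -8) = Mul(Mul(Add(73, 5), 0), -8) = Mul(Mul(78, 0), -8) = Mul(0, -8) = 0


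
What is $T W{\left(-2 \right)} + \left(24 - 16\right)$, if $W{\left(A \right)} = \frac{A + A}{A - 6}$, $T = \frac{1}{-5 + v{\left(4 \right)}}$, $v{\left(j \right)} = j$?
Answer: $\frac{15}{2} \approx 7.5$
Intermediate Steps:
$T = -1$ ($T = \frac{1}{-5 + 4} = \frac{1}{-1} = -1$)
$W{\left(A \right)} = \frac{2 A}{-6 + A}$
$T W{\left(-2 \right)} + \left(24 - 16\right) = - \frac{2 \left(-2\right)}{-6 - 2} + \left(24 - 16\right) = - \frac{2 \left(-2\right)}{-8} + 8 = - \frac{2 \left(-2\right) \left(-1\right)}{8} + 8 = \left(-1\right) \frac{1}{2} + 8 = - \frac{1}{2} + 8 = \frac{15}{2}$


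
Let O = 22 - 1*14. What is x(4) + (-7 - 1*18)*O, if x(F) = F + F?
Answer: -192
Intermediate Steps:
x(F) = 2*F
O = 8 (O = 22 - 14 = 8)
x(4) + (-7 - 1*18)*O = 2*4 + (-7 - 1*18)*8 = 8 + (-7 - 18)*8 = 8 - 25*8 = 8 - 200 = -192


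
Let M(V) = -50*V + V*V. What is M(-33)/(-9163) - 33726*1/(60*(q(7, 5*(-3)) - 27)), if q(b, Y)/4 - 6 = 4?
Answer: -4714663/108290 ≈ -43.537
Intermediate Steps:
q(b, Y) = 40 (q(b, Y) = 24 + 4*4 = 24 + 16 = 40)
M(V) = V² - 50*V (M(V) = -50*V + V² = V² - 50*V)
M(-33)/(-9163) - 33726*1/(60*(q(7, 5*(-3)) - 27)) = -33*(-50 - 33)/(-9163) - 33726*1/(60*(40 - 27)) = -33*(-83)*(-1/9163) - 33726/(13*60) = 2739*(-1/9163) - 33726/780 = -249/833 - 33726*1/780 = -249/833 - 5621/130 = -4714663/108290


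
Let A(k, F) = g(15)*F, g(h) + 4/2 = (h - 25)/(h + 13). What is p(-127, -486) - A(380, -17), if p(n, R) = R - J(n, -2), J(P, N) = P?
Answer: -5587/14 ≈ -399.07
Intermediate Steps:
g(h) = -2 + (-25 + h)/(13 + h) (g(h) = -2 + (h - 25)/(h + 13) = -2 + (-25 + h)/(13 + h))
A(k, F) = -33*F/14 (A(k, F) = ((-51 - 1*15)/(13 + 15))*F = ((-51 - 15)/28)*F = ((1/28)*(-66))*F = -33*F/14)
p(n, R) = R - n
p(-127, -486) - A(380, -17) = (-486 - 1*(-127)) - (-33)*(-17)/14 = (-486 + 127) - 1*561/14 = -359 - 561/14 = -5587/14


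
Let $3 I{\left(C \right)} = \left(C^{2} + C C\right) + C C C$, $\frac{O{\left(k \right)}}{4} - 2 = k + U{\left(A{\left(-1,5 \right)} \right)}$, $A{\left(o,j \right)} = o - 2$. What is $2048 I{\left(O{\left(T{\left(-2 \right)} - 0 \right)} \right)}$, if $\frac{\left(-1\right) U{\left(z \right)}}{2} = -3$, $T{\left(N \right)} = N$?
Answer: $10223616$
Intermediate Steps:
$A{\left(o,j \right)} = -2 + o$ ($A{\left(o,j \right)} = o - 2 = -2 + o$)
$U{\left(z \right)} = 6$ ($U{\left(z \right)} = \left(-2\right) \left(-3\right) = 6$)
$O{\left(k \right)} = 32 + 4 k$ ($O{\left(k \right)} = 8 + 4 \left(k + 6\right) = 8 + 4 \left(6 + k\right) = 8 + \left(24 + 4 k\right) = 32 + 4 k$)
$I{\left(C \right)} = \frac{C^{3}}{3} + \frac{2 C^{2}}{3}$ ($I{\left(C \right)} = \frac{\left(C^{2} + C C\right) + C C C}{3} = \frac{\left(C^{2} + C^{2}\right) + C^{2} C}{3} = \frac{2 C^{2} + C^{3}}{3} = \frac{C^{3} + 2 C^{2}}{3} = \frac{C^{3}}{3} + \frac{2 C^{2}}{3}$)
$2048 I{\left(O{\left(T{\left(-2 \right)} - 0 \right)} \right)} = 2048 \frac{\left(32 + 4 \left(-2 - 0\right)\right)^{2} \left(2 + \left(32 + 4 \left(-2 - 0\right)\right)\right)}{3} = 2048 \frac{\left(32 + 4 \left(-2 + 0\right)\right)^{2} \left(2 + \left(32 + 4 \left(-2 + 0\right)\right)\right)}{3} = 2048 \frac{\left(32 + 4 \left(-2\right)\right)^{2} \left(2 + \left(32 + 4 \left(-2\right)\right)\right)}{3} = 2048 \frac{\left(32 - 8\right)^{2} \left(2 + \left(32 - 8\right)\right)}{3} = 2048 \frac{24^{2} \left(2 + 24\right)}{3} = 2048 \cdot \frac{1}{3} \cdot 576 \cdot 26 = 2048 \cdot 4992 = 10223616$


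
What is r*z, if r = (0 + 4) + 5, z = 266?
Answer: 2394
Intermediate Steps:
r = 9 (r = 4 + 5 = 9)
r*z = 9*266 = 2394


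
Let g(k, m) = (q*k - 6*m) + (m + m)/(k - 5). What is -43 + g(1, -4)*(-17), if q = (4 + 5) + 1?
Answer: -655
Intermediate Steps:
q = 10 (q = 9 + 1 = 10)
g(k, m) = -6*m + 10*k + 2*m/(-5 + k) (g(k, m) = (10*k - 6*m) + (m + m)/(k - 5) = (-6*m + 10*k) + (2*m)/(-5 + k) = (-6*m + 10*k) + 2*m/(-5 + k) = -6*m + 10*k + 2*m/(-5 + k))
-43 + g(1, -4)*(-17) = -43 + (2*(-25*1 + 5*1**2 + 16*(-4) - 3*1*(-4))/(-5 + 1))*(-17) = -43 + (2*(-25 + 5*1 - 64 + 12)/(-4))*(-17) = -43 + (2*(-1/4)*(-25 + 5 - 64 + 12))*(-17) = -43 + (2*(-1/4)*(-72))*(-17) = -43 + 36*(-17) = -43 - 612 = -655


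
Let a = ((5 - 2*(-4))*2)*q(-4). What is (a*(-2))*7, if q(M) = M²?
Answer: -5824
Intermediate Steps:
a = 416 (a = ((5 - 2*(-4))*2)*(-4)² = ((5 + 8)*2)*16 = (13*2)*16 = 26*16 = 416)
(a*(-2))*7 = (416*(-2))*7 = -832*7 = -5824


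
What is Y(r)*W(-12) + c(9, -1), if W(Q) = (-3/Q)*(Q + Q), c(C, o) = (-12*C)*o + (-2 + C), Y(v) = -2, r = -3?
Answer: 127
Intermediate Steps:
c(C, o) = -2 + C - 12*C*o (c(C, o) = -12*C*o + (-2 + C) = -2 + C - 12*C*o)
W(Q) = -6 (W(Q) = (-3/Q)*(2*Q) = -6)
Y(r)*W(-12) + c(9, -1) = -2*(-6) + (-2 + 9 - 12*9*(-1)) = 12 + (-2 + 9 + 108) = 12 + 115 = 127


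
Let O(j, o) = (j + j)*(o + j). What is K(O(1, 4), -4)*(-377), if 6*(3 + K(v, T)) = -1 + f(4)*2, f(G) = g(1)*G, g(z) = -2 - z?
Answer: 16211/6 ≈ 2701.8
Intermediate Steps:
O(j, o) = 2*j*(j + o) (O(j, o) = (2*j)*(j + o) = 2*j*(j + o))
f(G) = -3*G (f(G) = (-2 - 1*1)*G = (-2 - 1)*G = -3*G)
K(v, T) = -43/6 (K(v, T) = -3 + (-1 - 3*4*2)/6 = -3 + (-1 - 12*2)/6 = -3 + (-1 - 24)/6 = -3 + (⅙)*(-25) = -3 - 25/6 = -43/6)
K(O(1, 4), -4)*(-377) = -43/6*(-377) = 16211/6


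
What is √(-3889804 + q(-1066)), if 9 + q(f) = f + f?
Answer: I*√3891945 ≈ 1972.8*I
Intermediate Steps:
q(f) = -9 + 2*f (q(f) = -9 + (f + f) = -9 + 2*f)
√(-3889804 + q(-1066)) = √(-3889804 + (-9 + 2*(-1066))) = √(-3889804 + (-9 - 2132)) = √(-3889804 - 2141) = √(-3891945) = I*√3891945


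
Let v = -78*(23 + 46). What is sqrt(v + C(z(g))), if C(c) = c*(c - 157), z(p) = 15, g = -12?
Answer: 2*I*sqrt(1878) ≈ 86.672*I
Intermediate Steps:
C(c) = c*(-157 + c)
v = -5382 (v = -78*69 = -5382)
sqrt(v + C(z(g))) = sqrt(-5382 + 15*(-157 + 15)) = sqrt(-5382 + 15*(-142)) = sqrt(-5382 - 2130) = sqrt(-7512) = 2*I*sqrt(1878)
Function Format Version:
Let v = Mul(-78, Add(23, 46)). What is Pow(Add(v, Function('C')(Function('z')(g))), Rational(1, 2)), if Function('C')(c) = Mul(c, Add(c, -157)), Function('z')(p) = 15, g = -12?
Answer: Mul(2, I, Pow(1878, Rational(1, 2))) ≈ Mul(86.672, I)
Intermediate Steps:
Function('C')(c) = Mul(c, Add(-157, c))
v = -5382 (v = Mul(-78, 69) = -5382)
Pow(Add(v, Function('C')(Function('z')(g))), Rational(1, 2)) = Pow(Add(-5382, Mul(15, Add(-157, 15))), Rational(1, 2)) = Pow(Add(-5382, Mul(15, -142)), Rational(1, 2)) = Pow(Add(-5382, -2130), Rational(1, 2)) = Pow(-7512, Rational(1, 2)) = Mul(2, I, Pow(1878, Rational(1, 2)))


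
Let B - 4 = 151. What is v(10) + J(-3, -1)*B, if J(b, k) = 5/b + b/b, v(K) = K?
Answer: -280/3 ≈ -93.333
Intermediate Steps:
J(b, k) = 1 + 5/b (J(b, k) = 5/b + 1 = 1 + 5/b)
B = 155 (B = 4 + 151 = 155)
v(10) + J(-3, -1)*B = 10 + ((5 - 3)/(-3))*155 = 10 - 1/3*2*155 = 10 - 2/3*155 = 10 - 310/3 = -280/3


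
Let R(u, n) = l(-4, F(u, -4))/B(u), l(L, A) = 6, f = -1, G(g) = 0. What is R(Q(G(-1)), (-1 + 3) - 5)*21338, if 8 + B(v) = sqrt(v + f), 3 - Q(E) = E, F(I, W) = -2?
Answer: -512112/31 - 64014*sqrt(2)/31 ≈ -19440.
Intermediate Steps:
Q(E) = 3 - E
B(v) = -8 + sqrt(-1 + v) (B(v) = -8 + sqrt(v - 1) = -8 + sqrt(-1 + v))
R(u, n) = 6/(-8 + sqrt(-1 + u))
R(Q(G(-1)), (-1 + 3) - 5)*21338 = (6/(-8 + sqrt(-1 + (3 - 1*0))))*21338 = (6/(-8 + sqrt(-1 + (3 + 0))))*21338 = (6/(-8 + sqrt(-1 + 3)))*21338 = (6/(-8 + sqrt(2)))*21338 = 128028/(-8 + sqrt(2))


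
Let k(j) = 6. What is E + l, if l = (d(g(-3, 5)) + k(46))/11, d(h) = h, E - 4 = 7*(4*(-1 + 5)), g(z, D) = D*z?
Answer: 1267/11 ≈ 115.18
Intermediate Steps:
E = 116 (E = 4 + 7*(4*(-1 + 5)) = 4 + 7*(4*4) = 4 + 7*16 = 4 + 112 = 116)
l = -9/11 (l = (5*(-3) + 6)/11 = (-15 + 6)*(1/11) = -9*1/11 = -9/11 ≈ -0.81818)
E + l = 116 - 9/11 = 1267/11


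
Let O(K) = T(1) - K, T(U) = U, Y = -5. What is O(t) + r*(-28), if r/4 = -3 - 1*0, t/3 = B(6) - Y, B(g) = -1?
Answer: 325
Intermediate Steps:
t = 12 (t = 3*(-1 - 1*(-5)) = 3*(-1 + 5) = 3*4 = 12)
O(K) = 1 - K
r = -12 (r = 4*(-3 - 1*0) = 4*(-3 + 0) = 4*(-3) = -12)
O(t) + r*(-28) = (1 - 1*12) - 12*(-28) = (1 - 12) + 336 = -11 + 336 = 325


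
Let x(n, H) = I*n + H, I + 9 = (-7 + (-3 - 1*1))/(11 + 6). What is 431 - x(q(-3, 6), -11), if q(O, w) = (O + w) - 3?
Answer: 442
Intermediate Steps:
q(O, w) = -3 + O + w
I = -164/17 (I = -9 + (-7 + (-3 - 1*1))/(11 + 6) = -9 + (-7 + (-3 - 1))/17 = -9 + (-7 - 4)*(1/17) = -9 - 11*1/17 = -9 - 11/17 = -164/17 ≈ -9.6471)
x(n, H) = H - 164*n/17 (x(n, H) = -164*n/17 + H = H - 164*n/17)
431 - x(q(-3, 6), -11) = 431 - (-11 - 164*(-3 - 3 + 6)/17) = 431 - (-11 - 164/17*0) = 431 - (-11 + 0) = 431 - 1*(-11) = 431 + 11 = 442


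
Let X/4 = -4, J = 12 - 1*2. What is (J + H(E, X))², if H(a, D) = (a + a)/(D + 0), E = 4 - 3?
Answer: 6241/64 ≈ 97.516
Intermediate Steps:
E = 1
J = 10 (J = 12 - 2 = 10)
X = -16 (X = 4*(-4) = -16)
H(a, D) = 2*a/D (H(a, D) = (2*a)/D = 2*a/D)
(J + H(E, X))² = (10 + 2*1/(-16))² = (10 + 2*1*(-1/16))² = (10 - ⅛)² = (79/8)² = 6241/64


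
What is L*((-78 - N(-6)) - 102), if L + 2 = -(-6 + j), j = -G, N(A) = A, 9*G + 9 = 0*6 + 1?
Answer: -1624/3 ≈ -541.33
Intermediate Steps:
G = -8/9 (G = -1 + (0*6 + 1)/9 = -1 + (0 + 1)/9 = -1 + (⅑)*1 = -1 + ⅑ = -8/9 ≈ -0.88889)
j = 8/9 (j = -1*(-8/9) = 8/9 ≈ 0.88889)
L = 28/9 (L = -2 - (-6 + 8/9) = -2 - 1*(-46/9) = -2 + 46/9 = 28/9 ≈ 3.1111)
L*((-78 - N(-6)) - 102) = 28*((-78 - 1*(-6)) - 102)/9 = 28*((-78 + 6) - 102)/9 = 28*(-72 - 102)/9 = (28/9)*(-174) = -1624/3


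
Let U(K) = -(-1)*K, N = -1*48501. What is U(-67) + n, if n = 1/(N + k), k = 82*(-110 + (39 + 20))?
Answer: -3529762/52683 ≈ -67.000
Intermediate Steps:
N = -48501
k = -4182 (k = 82*(-110 + 59) = 82*(-51) = -4182)
U(K) = K
n = -1/52683 (n = 1/(-48501 - 4182) = 1/(-52683) = -1/52683 ≈ -1.8981e-5)
U(-67) + n = -67 - 1/52683 = -3529762/52683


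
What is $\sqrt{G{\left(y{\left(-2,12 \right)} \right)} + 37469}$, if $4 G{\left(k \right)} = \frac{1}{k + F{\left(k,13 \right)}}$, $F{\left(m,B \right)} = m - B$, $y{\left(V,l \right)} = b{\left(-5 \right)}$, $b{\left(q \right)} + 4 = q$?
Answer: $\frac{\sqrt{144030805}}{62} \approx 193.57$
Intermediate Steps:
$b{\left(q \right)} = -4 + q$
$y{\left(V,l \right)} = -9$ ($y{\left(V,l \right)} = -4 - 5 = -9$)
$G{\left(k \right)} = \frac{1}{4 \left(-13 + 2 k\right)}$ ($G{\left(k \right)} = \frac{1}{4 \left(k + \left(k - 13\right)\right)} = \frac{1}{4 \left(k + \left(-13 + k\right)\right)} = \frac{1}{4 \left(-13 + 2 k\right)}$)
$\sqrt{G{\left(y{\left(-2,12 \right)} \right)} + 37469} = \sqrt{\frac{1}{4 \left(-13 + 2 \left(-9\right)\right)} + 37469} = \sqrt{\frac{1}{4 \left(-13 - 18\right)} + 37469} = \sqrt{\frac{1}{4 \left(-31\right)} + 37469} = \sqrt{\frac{1}{4} \left(- \frac{1}{31}\right) + 37469} = \sqrt{- \frac{1}{124} + 37469} = \sqrt{\frac{4646155}{124}} = \frac{\sqrt{144030805}}{62}$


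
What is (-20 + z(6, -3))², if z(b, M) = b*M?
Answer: 1444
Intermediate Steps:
z(b, M) = M*b
(-20 + z(6, -3))² = (-20 - 3*6)² = (-20 - 18)² = (-38)² = 1444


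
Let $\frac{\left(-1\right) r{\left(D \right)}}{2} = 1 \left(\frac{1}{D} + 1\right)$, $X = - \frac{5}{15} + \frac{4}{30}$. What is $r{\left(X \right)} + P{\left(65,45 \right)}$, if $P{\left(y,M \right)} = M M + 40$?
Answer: $2073$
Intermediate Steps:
$P{\left(y,M \right)} = 40 + M^{2}$ ($P{\left(y,M \right)} = M^{2} + 40 = 40 + M^{2}$)
$X = - \frac{1}{5}$ ($X = \left(-5\right) \frac{1}{15} + 4 \cdot \frac{1}{30} = - \frac{1}{3} + \frac{2}{15} = - \frac{1}{5} \approx -0.2$)
$r{\left(D \right)} = -2 - \frac{2}{D}$ ($r{\left(D \right)} = - 2 \cdot 1 \left(\frac{1}{D} + 1\right) = - 2 \cdot 1 \left(1 + \frac{1}{D}\right) = - 2 \left(1 + \frac{1}{D}\right) = -2 - \frac{2}{D}$)
$r{\left(X \right)} + P{\left(65,45 \right)} = \left(-2 - \frac{2}{- \frac{1}{5}}\right) + \left(40 + 45^{2}\right) = \left(-2 - -10\right) + \left(40 + 2025\right) = \left(-2 + 10\right) + 2065 = 8 + 2065 = 2073$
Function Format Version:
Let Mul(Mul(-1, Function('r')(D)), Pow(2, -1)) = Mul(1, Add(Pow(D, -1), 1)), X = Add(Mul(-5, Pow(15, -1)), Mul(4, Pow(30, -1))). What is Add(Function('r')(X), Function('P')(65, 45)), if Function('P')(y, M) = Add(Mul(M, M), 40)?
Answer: 2073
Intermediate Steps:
Function('P')(y, M) = Add(40, Pow(M, 2)) (Function('P')(y, M) = Add(Pow(M, 2), 40) = Add(40, Pow(M, 2)))
X = Rational(-1, 5) (X = Add(Mul(-5, Rational(1, 15)), Mul(4, Rational(1, 30))) = Add(Rational(-1, 3), Rational(2, 15)) = Rational(-1, 5) ≈ -0.20000)
Function('r')(D) = Add(-2, Mul(-2, Pow(D, -1))) (Function('r')(D) = Mul(-2, Mul(1, Add(Pow(D, -1), 1))) = Mul(-2, Mul(1, Add(1, Pow(D, -1)))) = Mul(-2, Add(1, Pow(D, -1))) = Add(-2, Mul(-2, Pow(D, -1))))
Add(Function('r')(X), Function('P')(65, 45)) = Add(Add(-2, Mul(-2, Pow(Rational(-1, 5), -1))), Add(40, Pow(45, 2))) = Add(Add(-2, Mul(-2, -5)), Add(40, 2025)) = Add(Add(-2, 10), 2065) = Add(8, 2065) = 2073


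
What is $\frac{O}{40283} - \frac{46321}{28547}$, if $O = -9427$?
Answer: $- \frac{2135061412}{1149958801} \approx -1.8566$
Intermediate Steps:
$\frac{O}{40283} - \frac{46321}{28547} = - \frac{9427}{40283} - \frac{46321}{28547} = - \frac{2135061412}{1149958801}$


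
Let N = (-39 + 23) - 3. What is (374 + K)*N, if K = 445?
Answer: -15561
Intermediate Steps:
N = -19 (N = -16 - 3 = -19)
(374 + K)*N = (374 + 445)*(-19) = 819*(-19) = -15561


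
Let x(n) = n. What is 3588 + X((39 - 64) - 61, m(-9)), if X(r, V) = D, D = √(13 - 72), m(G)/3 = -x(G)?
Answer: 3588 + I*√59 ≈ 3588.0 + 7.6811*I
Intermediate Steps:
m(G) = -3*G (m(G) = 3*(-G) = -3*G)
D = I*√59 (D = √(-59) = I*√59 ≈ 7.6811*I)
X(r, V) = I*√59
3588 + X((39 - 64) - 61, m(-9)) = 3588 + I*√59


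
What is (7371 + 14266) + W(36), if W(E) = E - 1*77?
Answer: 21596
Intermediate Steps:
W(E) = -77 + E (W(E) = E - 77 = -77 + E)
(7371 + 14266) + W(36) = (7371 + 14266) + (-77 + 36) = 21637 - 41 = 21596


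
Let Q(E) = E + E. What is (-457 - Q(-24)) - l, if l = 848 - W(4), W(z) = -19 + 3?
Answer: -1273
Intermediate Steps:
Q(E) = 2*E
W(z) = -16
l = 864 (l = 848 - 1*(-16) = 848 + 16 = 864)
(-457 - Q(-24)) - l = (-457 - 2*(-24)) - 1*864 = (-457 - 1*(-48)) - 864 = (-457 + 48) - 864 = -409 - 864 = -1273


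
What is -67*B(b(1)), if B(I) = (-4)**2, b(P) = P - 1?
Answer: -1072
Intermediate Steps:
b(P) = -1 + P
B(I) = 16
-67*B(b(1)) = -67*16 = -1072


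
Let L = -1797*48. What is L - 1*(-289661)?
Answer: 203405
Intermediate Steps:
L = -86256
L - 1*(-289661) = -86256 - 1*(-289661) = -86256 + 289661 = 203405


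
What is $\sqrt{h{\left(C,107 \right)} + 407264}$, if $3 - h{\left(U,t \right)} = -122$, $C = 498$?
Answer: $\sqrt{407389} \approx 638.27$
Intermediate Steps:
$h{\left(U,t \right)} = 125$ ($h{\left(U,t \right)} = 3 - -122 = 3 + 122 = 125$)
$\sqrt{h{\left(C,107 \right)} + 407264} = \sqrt{125 + 407264} = \sqrt{407389}$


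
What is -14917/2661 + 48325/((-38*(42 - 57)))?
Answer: 8006009/101118 ≈ 79.175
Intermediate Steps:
-14917/2661 + 48325/((-38*(42 - 57))) = -14917*1/2661 + 48325/((-38*(-15))) = -14917/2661 + 48325/570 = -14917/2661 + 48325*(1/570) = -14917/2661 + 9665/114 = 8006009/101118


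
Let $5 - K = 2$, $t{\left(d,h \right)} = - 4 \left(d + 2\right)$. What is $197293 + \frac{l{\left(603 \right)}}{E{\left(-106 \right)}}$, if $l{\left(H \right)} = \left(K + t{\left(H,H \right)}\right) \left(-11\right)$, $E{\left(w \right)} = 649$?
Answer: $\frac{11642704}{59} \approx 1.9733 \cdot 10^{5}$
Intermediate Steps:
$t{\left(d,h \right)} = -8 - 4 d$ ($t{\left(d,h \right)} = - 4 \left(2 + d\right) = -8 - 4 d$)
$K = 3$ ($K = 5 - 2 = 3$)
$l{\left(H \right)} = 55 + 44 H$ ($l{\left(H \right)} = \left(3 - \left(8 + 4 H\right)\right) \left(-11\right) = \left(-5 - 4 H\right) \left(-11\right) = 55 + 44 H$)
$197293 + \frac{l{\left(603 \right)}}{E{\left(-106 \right)}} = 197293 + \frac{55 + 44 \cdot 603}{649} = 197293 + \left(55 + 26532\right) \frac{1}{649} = 197293 + 26587 \cdot \frac{1}{649} = 197293 + \frac{2417}{59} = \frac{11642704}{59}$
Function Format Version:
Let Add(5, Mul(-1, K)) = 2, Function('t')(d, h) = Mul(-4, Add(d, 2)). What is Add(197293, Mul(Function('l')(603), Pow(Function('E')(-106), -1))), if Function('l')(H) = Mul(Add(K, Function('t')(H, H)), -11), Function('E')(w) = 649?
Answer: Rational(11642704, 59) ≈ 1.9733e+5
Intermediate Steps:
Function('t')(d, h) = Add(-8, Mul(-4, d)) (Function('t')(d, h) = Mul(-4, Add(2, d)) = Add(-8, Mul(-4, d)))
K = 3 (K = Add(5, Mul(-1, 2)) = Add(5, -2) = 3)
Function('l')(H) = Add(55, Mul(44, H)) (Function('l')(H) = Mul(Add(3, Add(-8, Mul(-4, H))), -11) = Mul(Add(-5, Mul(-4, H)), -11) = Add(55, Mul(44, H)))
Add(197293, Mul(Function('l')(603), Pow(Function('E')(-106), -1))) = Add(197293, Mul(Add(55, Mul(44, 603)), Pow(649, -1))) = Add(197293, Mul(Add(55, 26532), Rational(1, 649))) = Add(197293, Mul(26587, Rational(1, 649))) = Add(197293, Rational(2417, 59)) = Rational(11642704, 59)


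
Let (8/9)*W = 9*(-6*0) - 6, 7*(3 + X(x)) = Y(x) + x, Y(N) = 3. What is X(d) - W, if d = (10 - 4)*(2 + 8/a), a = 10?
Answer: 921/140 ≈ 6.5786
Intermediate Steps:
d = 84/5 (d = (10 - 4)*(2 + 8/10) = 6*(2 + 8*(1/10)) = 6*(2 + 4/5) = 6*(14/5) = 84/5 ≈ 16.800)
X(x) = -18/7 + x/7 (X(x) = -3 + (3 + x)/7 = -3 + (3/7 + x/7) = -18/7 + x/7)
W = -27/4 (W = 9*(9*(-6*0) - 6)/8 = 9*(9*0 - 6)/8 = 9*(0 - 6)/8 = (9/8)*(-6) = -27/4 ≈ -6.7500)
X(d) - W = (-18/7 + (1/7)*(84/5)) - 1*(-27/4) = (-18/7 + 12/5) + 27/4 = -6/35 + 27/4 = 921/140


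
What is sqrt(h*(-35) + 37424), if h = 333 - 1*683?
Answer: sqrt(49674) ≈ 222.88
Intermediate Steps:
h = -350 (h = 333 - 683 = -350)
sqrt(h*(-35) + 37424) = sqrt(-350*(-35) + 37424) = sqrt(12250 + 37424) = sqrt(49674)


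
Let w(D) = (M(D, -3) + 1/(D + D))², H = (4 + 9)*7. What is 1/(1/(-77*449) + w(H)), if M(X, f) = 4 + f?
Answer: 163599436/165397439 ≈ 0.98913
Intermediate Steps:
H = 91 (H = 13*7 = 91)
w(D) = (1 + 1/(2*D))² (w(D) = ((4 - 3) + 1/(D + D))² = (1 + 1/(2*D))²)
1/(1/(-77*449) + w(H)) = 1/(1/(-77*449) + (¼)*(1 + 2*91)²/91²) = 1/(1/(-34573) + (¼)*(1/8281)*(1 + 182)²) = 1/(-1/34573 + (¼)*(1/8281)*183²) = 1/(-1/34573 + (¼)*(1/8281)*33489) = 1/(-1/34573 + 33489/33124) = 1/(165397439/163599436) = 163599436/165397439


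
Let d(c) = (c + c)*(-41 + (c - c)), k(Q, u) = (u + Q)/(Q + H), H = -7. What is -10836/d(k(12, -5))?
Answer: 3870/41 ≈ 94.390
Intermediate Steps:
k(Q, u) = (Q + u)/(-7 + Q) (k(Q, u) = (u + Q)/(Q - 7) = (Q + u)/(-7 + Q))
d(c) = -82*c (d(c) = (2*c)*(-41 + 0) = (2*c)*(-41) = -82*c)
-10836/d(k(12, -5)) = -10836*(-(-7 + 12)/(82*(12 - 5))) = -10836/((-82*7/5)) = -10836/(-574/5) = -10836*(-5/574) = 3870/41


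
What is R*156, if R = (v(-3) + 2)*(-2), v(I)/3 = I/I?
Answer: -1560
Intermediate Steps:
v(I) = 3 (v(I) = 3*(I/I) = 3*1 = 3)
R = -10 (R = (3 + 2)*(-2) = 5*(-2) = -10)
R*156 = -10*156 = -1560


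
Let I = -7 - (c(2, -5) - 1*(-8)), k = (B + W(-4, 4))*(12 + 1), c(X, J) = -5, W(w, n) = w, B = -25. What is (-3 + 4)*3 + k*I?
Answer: 3773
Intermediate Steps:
k = -377 (k = (-25 - 4)*(12 + 1) = -29*13 = -377)
I = -10 (I = -7 - (-5 - 1*(-8)) = -7 - (-5 + 8) = -7 - 1*3 = -7 - 3 = -10)
(-3 + 4)*3 + k*I = (-3 + 4)*3 - 377*(-10) = 1*3 + 3770 = 3 + 3770 = 3773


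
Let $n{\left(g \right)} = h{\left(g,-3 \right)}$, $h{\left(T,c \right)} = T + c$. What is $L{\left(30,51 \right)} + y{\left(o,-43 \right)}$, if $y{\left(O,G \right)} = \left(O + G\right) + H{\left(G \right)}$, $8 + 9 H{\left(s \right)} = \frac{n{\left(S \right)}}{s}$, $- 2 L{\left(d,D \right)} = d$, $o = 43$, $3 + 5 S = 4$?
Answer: $- \frac{30731}{1935} \approx -15.882$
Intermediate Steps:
$S = \frac{1}{5}$ ($S = - \frac{3}{5} + \frac{1}{5} \cdot 4 = - \frac{3}{5} + \frac{4}{5} = \frac{1}{5} \approx 0.2$)
$L{\left(d,D \right)} = - \frac{d}{2}$
$n{\left(g \right)} = -3 + g$ ($n{\left(g \right)} = g - 3 = -3 + g$)
$H{\left(s \right)} = - \frac{8}{9} - \frac{14}{45 s}$ ($H{\left(s \right)} = - \frac{8}{9} + \frac{\left(-3 + \frac{1}{5}\right) \frac{1}{s}}{9} = - \frac{8}{9} + \frac{\left(- \frac{14}{5}\right) \frac{1}{s}}{9} = - \frac{8}{9} - \frac{14}{45 s}$)
$y{\left(O,G \right)} = G + O + \frac{2 \left(-7 - 20 G\right)}{45 G}$ ($y{\left(O,G \right)} = \left(O + G\right) + \frac{2 \left(-7 - 20 G\right)}{45 G} = \left(G + O\right) + \frac{2 \left(-7 - 20 G\right)}{45 G} = G + O + \frac{2 \left(-7 - 20 G\right)}{45 G}$)
$L{\left(30,51 \right)} + y{\left(o,-43 \right)} = \left(- \frac{1}{2}\right) 30 - \left(\frac{8}{9} - \frac{14}{1935}\right) = -15 - \frac{1706}{1935} = - \frac{30731}{1935}$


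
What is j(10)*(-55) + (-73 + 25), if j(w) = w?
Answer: -598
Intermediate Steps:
j(10)*(-55) + (-73 + 25) = 10*(-55) + (-73 + 25) = -550 - 48 = -598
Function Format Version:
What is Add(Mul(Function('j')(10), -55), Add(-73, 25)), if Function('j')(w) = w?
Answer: -598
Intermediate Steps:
Add(Mul(Function('j')(10), -55), Add(-73, 25)) = Add(Mul(10, -55), Add(-73, 25)) = Add(-550, -48) = -598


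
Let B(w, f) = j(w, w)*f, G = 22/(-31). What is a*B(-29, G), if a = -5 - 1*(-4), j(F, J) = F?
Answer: -638/31 ≈ -20.581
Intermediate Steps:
G = -22/31 (G = 22*(-1/31) = -22/31 ≈ -0.70968)
a = -1 (a = -5 + 4 = -1)
B(w, f) = f*w (B(w, f) = w*f = f*w)
a*B(-29, G) = -(-22)*(-29)/31 = -1*638/31 = -638/31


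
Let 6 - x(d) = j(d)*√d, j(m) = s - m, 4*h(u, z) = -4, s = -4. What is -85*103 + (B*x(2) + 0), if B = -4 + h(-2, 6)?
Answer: -8785 - 30*√2 ≈ -8827.4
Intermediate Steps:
h(u, z) = -1 (h(u, z) = (¼)*(-4) = -1)
j(m) = -4 - m
x(d) = 6 - √d*(-4 - d) (x(d) = 6 - (-4 - d)*√d = 6 - √d*(-4 - d))
B = -5 (B = -4 - 1 = -5)
-85*103 + (B*x(2) + 0) = -85*103 + (-5*(6 + √2*(4 + 2)) + 0) = -8755 + (-5*(6 + √2*6) + 0) = -8755 + (-5*(6 + 6*√2) + 0) = -8755 + ((-30 - 30*√2) + 0) = -8755 + (-30 - 30*√2) = -8785 - 30*√2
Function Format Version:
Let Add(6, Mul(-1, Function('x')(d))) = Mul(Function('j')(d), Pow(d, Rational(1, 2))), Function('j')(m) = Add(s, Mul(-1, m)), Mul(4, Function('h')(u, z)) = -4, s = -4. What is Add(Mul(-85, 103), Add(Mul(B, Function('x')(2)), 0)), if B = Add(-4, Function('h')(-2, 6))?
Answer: Add(-8785, Mul(-30, Pow(2, Rational(1, 2)))) ≈ -8827.4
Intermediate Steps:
Function('h')(u, z) = -1 (Function('h')(u, z) = Mul(Rational(1, 4), -4) = -1)
Function('j')(m) = Add(-4, Mul(-1, m))
Function('x')(d) = Add(6, Mul(-1, Pow(d, Rational(1, 2)), Add(-4, Mul(-1, d)))) (Function('x')(d) = Add(6, Mul(-1, Mul(Add(-4, Mul(-1, d)), Pow(d, Rational(1, 2))))) = Add(6, Mul(-1, Mul(Pow(d, Rational(1, 2)), Add(-4, Mul(-1, d))))) = Add(6, Mul(-1, Pow(d, Rational(1, 2)), Add(-4, Mul(-1, d)))))
B = -5 (B = Add(-4, -1) = -5)
Add(Mul(-85, 103), Add(Mul(B, Function('x')(2)), 0)) = Add(Mul(-85, 103), Add(Mul(-5, Add(6, Mul(Pow(2, Rational(1, 2)), Add(4, 2)))), 0)) = Add(-8755, Add(Mul(-5, Add(6, Mul(Pow(2, Rational(1, 2)), 6))), 0)) = Add(-8755, Add(Mul(-5, Add(6, Mul(6, Pow(2, Rational(1, 2))))), 0)) = Add(-8755, Add(Add(-30, Mul(-30, Pow(2, Rational(1, 2)))), 0)) = Add(-8755, Add(-30, Mul(-30, Pow(2, Rational(1, 2))))) = Add(-8785, Mul(-30, Pow(2, Rational(1, 2))))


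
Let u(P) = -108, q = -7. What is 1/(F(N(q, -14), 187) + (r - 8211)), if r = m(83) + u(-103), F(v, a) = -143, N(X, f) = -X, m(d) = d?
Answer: -1/8379 ≈ -0.00011935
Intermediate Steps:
r = -25 (r = 83 - 108 = -25)
1/(F(N(q, -14), 187) + (r - 8211)) = 1/(-143 + (-25 - 8211)) = 1/(-143 - 8236) = 1/(-8379) = -1/8379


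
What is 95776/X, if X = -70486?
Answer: -47888/35243 ≈ -1.3588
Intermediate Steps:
95776/X = 95776/(-70486) = 95776*(-1/70486) = -47888/35243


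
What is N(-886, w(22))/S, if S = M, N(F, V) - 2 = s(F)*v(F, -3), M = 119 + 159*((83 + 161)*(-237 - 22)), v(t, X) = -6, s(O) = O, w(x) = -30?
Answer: -5318/10048045 ≈ -0.00052926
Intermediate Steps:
M = -10048045 (M = 119 + 159*(244*(-259)) = 119 + 159*(-63196) = 119 - 10048164 = -10048045)
N(F, V) = 2 - 6*F (N(F, V) = 2 + F*(-6) = 2 - 6*F)
S = -10048045
N(-886, w(22))/S = (2 - 6*(-886))/(-10048045) = (2 + 5316)*(-1/10048045) = 5318*(-1/10048045) = -5318/10048045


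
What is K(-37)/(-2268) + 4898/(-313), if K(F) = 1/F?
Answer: -411020255/26265708 ≈ -15.649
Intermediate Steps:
K(-37)/(-2268) + 4898/(-313) = 1/(-37*(-2268)) + 4898/(-313) = -1/37*(-1/2268) + 4898*(-1/313) = 1/83916 - 4898/313 = -411020255/26265708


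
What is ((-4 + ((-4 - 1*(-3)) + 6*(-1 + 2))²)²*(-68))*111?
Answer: -3328668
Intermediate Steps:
((-4 + ((-4 - 1*(-3)) + 6*(-1 + 2))²)²*(-68))*111 = ((-4 + ((-4 + 3) + 6*1)²)²*(-68))*111 = ((-4 + (-1 + 6)²)²*(-68))*111 = ((-4 + 5²)²*(-68))*111 = ((-4 + 25)²*(-68))*111 = (21²*(-68))*111 = (441*(-68))*111 = -29988*111 = -3328668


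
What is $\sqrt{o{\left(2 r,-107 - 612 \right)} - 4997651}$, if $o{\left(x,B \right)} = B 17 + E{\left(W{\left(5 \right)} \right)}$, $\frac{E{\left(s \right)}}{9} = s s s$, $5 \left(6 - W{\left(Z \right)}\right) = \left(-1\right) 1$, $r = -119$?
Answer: $\frac{7 i \sqrt{63874095}}{25} \approx 2237.8 i$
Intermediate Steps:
$W{\left(Z \right)} = \frac{31}{5}$ ($W{\left(Z \right)} = 6 - \frac{\left(-1\right) 1}{5} = 6 - - \frac{1}{5} = 6 + \frac{1}{5} = \frac{31}{5}$)
$E{\left(s \right)} = 9 s^{3}$ ($E{\left(s \right)} = 9 s s s = 9 s^{2} s = 9 s^{3}$)
$o{\left(x,B \right)} = \frac{268119}{125} + 17 B$ ($o{\left(x,B \right)} = B 17 + 9 \left(\frac{31}{5}\right)^{3} = 17 B + 9 \cdot \frac{29791}{125} = 17 B + \frac{268119}{125} = \frac{268119}{125} + 17 B$)
$\sqrt{o{\left(2 r,-107 - 612 \right)} - 4997651} = \sqrt{\left(\frac{268119}{125} + 17 \left(-107 - 612\right)\right) - 4997651} = \sqrt{\left(\frac{268119}{125} + 17 \left(-719\right)\right) - 4997651} = \sqrt{\left(\frac{268119}{125} - 12223\right) - 4997651} = \sqrt{- \frac{1259756}{125} - 4997651} = \sqrt{- \frac{625966131}{125}} = \frac{7 i \sqrt{63874095}}{25}$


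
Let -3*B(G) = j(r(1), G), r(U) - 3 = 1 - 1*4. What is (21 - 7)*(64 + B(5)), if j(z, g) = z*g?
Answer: 896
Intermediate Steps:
r(U) = 0 (r(U) = 3 + (1 - 1*4) = 3 + (1 - 4) = 3 - 3 = 0)
j(z, g) = g*z
B(G) = 0 (B(G) = -G*0/3 = -1/3*0 = 0)
(21 - 7)*(64 + B(5)) = (21 - 7)*(64 + 0) = 14*64 = 896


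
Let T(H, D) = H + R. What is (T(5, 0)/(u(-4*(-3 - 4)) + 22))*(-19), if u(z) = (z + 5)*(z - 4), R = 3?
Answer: -76/407 ≈ -0.18673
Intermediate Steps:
u(z) = (-4 + z)*(5 + z) (u(z) = (5 + z)*(-4 + z) = (-4 + z)*(5 + z))
T(H, D) = 3 + H (T(H, D) = H + 3 = 3 + H)
(T(5, 0)/(u(-4*(-3 - 4)) + 22))*(-19) = ((3 + 5)/((-20 - 4*(-3 - 4) + (-4*(-3 - 4))²) + 22))*(-19) = (8/((-20 - 4*(-7) + (-4*(-7))²) + 22))*(-19) = (8/((-20 + 28 + 28²) + 22))*(-19) = (8/((-20 + 28 + 784) + 22))*(-19) = (8/(792 + 22))*(-19) = (8/814)*(-19) = ((1/814)*8)*(-19) = (4/407)*(-19) = -76/407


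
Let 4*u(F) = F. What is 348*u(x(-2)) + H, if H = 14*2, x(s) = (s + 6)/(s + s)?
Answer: -59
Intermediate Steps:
x(s) = (6 + s)/(2*s) (x(s) = (6 + s)/((2*s)) = (6 + s)*(1/(2*s)) = (6 + s)/(2*s))
u(F) = F/4
H = 28
348*u(x(-2)) + H = 348*(((½)*(6 - 2)/(-2))/4) + 28 = 348*(((½)*(-½)*4)/4) + 28 = 348*((¼)*(-1)) + 28 = 348*(-¼) + 28 = -87 + 28 = -59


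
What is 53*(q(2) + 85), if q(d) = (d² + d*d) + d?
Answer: 5035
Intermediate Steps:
q(d) = d + 2*d² (q(d) = (d² + d²) + d = 2*d² + d = d + 2*d²)
53*(q(2) + 85) = 53*(2*(1 + 2*2) + 85) = 53*(2*(1 + 4) + 85) = 53*(2*5 + 85) = 53*(10 + 85) = 53*95 = 5035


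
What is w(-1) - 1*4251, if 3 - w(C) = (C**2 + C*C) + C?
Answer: -4249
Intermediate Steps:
w(C) = 3 - C - 2*C**2 (w(C) = 3 - ((C**2 + C*C) + C) = 3 - ((C**2 + C**2) + C) = 3 - (2*C**2 + C) = 3 - (C + 2*C**2) = 3 + (-C - 2*C**2) = 3 - C - 2*C**2)
w(-1) - 1*4251 = (3 - 1*(-1) - 2*(-1)**2) - 1*4251 = (3 + 1 - 2*1) - 4251 = (3 + 1 - 2) - 4251 = 2 - 4251 = -4249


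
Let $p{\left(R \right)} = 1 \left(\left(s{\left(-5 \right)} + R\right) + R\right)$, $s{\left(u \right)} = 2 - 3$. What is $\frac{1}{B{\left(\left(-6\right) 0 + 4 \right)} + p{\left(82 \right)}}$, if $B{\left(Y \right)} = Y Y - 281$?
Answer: $- \frac{1}{102} \approx -0.0098039$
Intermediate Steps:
$s{\left(u \right)} = -1$
$B{\left(Y \right)} = -281 + Y^{2}$ ($B{\left(Y \right)} = Y^{2} - 281 = -281 + Y^{2}$)
$p{\left(R \right)} = -1 + 2 R$ ($p{\left(R \right)} = 1 \left(\left(-1 + R\right) + R\right) = 1 \left(-1 + 2 R\right) = -1 + 2 R$)
$\frac{1}{B{\left(\left(-6\right) 0 + 4 \right)} + p{\left(82 \right)}} = \frac{1}{\left(-281 + \left(\left(-6\right) 0 + 4\right)^{2}\right) + \left(-1 + 2 \cdot 82\right)} = \frac{1}{\left(-281 + \left(0 + 4\right)^{2}\right) + \left(-1 + 164\right)} = \frac{1}{\left(-281 + 4^{2}\right) + 163} = \frac{1}{\left(-281 + 16\right) + 163} = \frac{1}{-265 + 163} = \frac{1}{-102} = - \frac{1}{102}$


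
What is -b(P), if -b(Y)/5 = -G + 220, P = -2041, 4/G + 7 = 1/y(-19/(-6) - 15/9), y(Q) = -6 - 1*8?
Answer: 109180/99 ≈ 1102.8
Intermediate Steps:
y(Q) = -14 (y(Q) = -6 - 8 = -14)
G = -56/99 (G = 4/(-7 + 1/(-14)) = 4/(-7 - 1/14) = 4/(-99/14) = 4*(-14/99) = -56/99 ≈ -0.56566)
b(Y) = -109180/99 (b(Y) = -5*(-1*(-56/99) + 220) = -5*(56/99 + 220) = -5*21836/99 = -109180/99)
-b(P) = -1*(-109180/99) = 109180/99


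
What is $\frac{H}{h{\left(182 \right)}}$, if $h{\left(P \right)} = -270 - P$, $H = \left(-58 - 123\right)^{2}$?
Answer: $- \frac{32761}{452} \approx -72.48$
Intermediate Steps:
$H = 32761$ ($H = \left(-181\right)^{2} = 32761$)
$\frac{H}{h{\left(182 \right)}} = \frac{32761}{-270 - 182} = \frac{32761}{-452} = 32761 \left(- \frac{1}{452}\right) = - \frac{32761}{452}$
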